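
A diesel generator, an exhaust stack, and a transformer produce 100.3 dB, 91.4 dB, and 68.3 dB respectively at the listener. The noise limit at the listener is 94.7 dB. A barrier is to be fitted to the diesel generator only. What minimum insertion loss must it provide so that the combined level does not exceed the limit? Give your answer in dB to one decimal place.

8.4 dB

Fixed contribution from the other sources: Σ 10^(L/10) = 10^(91.4/10) + 10^(68.3/10) = 1.387e+09 (91.42 dB).
The limit corresponds to 10^(94.7/10) = 2.951e+09; subtracting the fixed part leaves 1.564e+09 for the diesel generator, i.e. 91.94 dB.
So the diesel generator must be reduced from 100.3 to 91.94 dB: IL = 8.36 dB.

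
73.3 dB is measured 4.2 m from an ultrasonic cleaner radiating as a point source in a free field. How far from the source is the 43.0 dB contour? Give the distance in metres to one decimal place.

The 30.3 dB drop corresponds to a distance ratio of 10^(30.3/20) for a point source.
r₂ = 4.2·10^((73.3−43.0)/20) = 4.2·10^(30.3/20) = 137.48 m.

137.5 m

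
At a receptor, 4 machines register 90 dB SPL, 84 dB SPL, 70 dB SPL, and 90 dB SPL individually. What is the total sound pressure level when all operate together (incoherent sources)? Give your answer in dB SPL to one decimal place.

Incoherent sources combine by intensity addition: L_total = 10·log₁₀(Σ 10^(L_i/10)).
Σ 10^(L/10) = 10^(90/10) + 10^(84/10) + 10^(70/10) + 10^(90/10) = 2.261e+09.
L_total = 10·log₁₀(2.261e+09) = 93.54 dB SPL.

93.5 dB SPL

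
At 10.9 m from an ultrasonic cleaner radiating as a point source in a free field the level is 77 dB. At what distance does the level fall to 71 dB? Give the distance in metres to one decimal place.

The 6.0 dB drop corresponds to a distance ratio of 10^(6.0/20) for a point source.
r₂ = 10.9·10^((77−71)/20) = 10.9·10^(6.0/20) = 21.75 m.

21.7 m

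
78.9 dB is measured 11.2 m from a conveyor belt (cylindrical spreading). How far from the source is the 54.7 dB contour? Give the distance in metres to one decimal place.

2945.9 m

For a line source L₁ − L₂ = 10·log₁₀(r₂/r₁), so r₂ = r₁·10^((L₁−L₂)/10).
r₂ = 11.2·10^((78.9−54.7)/10) = 11.2·10^(24.2/10) = 2945.90 m.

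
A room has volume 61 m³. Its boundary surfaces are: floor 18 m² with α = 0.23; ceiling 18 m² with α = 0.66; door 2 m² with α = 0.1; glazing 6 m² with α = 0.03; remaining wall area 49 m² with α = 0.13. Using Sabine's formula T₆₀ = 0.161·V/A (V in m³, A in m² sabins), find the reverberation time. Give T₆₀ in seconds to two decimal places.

A = Σ Sᵢαᵢ = 18·0.23 + 18·0.66 + 2·0.1 + 6·0.03 + 49·0.13 = 22.77 m².
T₆₀ = 0.161·V/A = 0.161·61/22.77 = 0.431 s.

0.43 s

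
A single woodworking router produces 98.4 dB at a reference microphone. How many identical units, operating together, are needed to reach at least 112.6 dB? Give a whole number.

N identical sources give L₁ + 10·log₁₀ N, so require 10·log₁₀ N ≥ 112.6 − 98.4 = 14.2 dB.
N ≥ 10^(14.2/10) = 26.303, so N = 27.

27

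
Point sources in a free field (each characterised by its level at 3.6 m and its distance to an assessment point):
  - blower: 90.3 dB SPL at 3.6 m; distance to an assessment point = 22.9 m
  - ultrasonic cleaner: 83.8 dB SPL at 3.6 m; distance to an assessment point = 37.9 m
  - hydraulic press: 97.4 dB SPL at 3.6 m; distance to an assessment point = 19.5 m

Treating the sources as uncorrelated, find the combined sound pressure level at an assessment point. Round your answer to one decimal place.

83.3 dB SPL

Apply inverse-square spreading to bring every level to the receiver, then sum 10^(L/10).
blower: 90.3 − 20·log₁₀(22.9/3.6) = 90.3 − 16.07 = 74.23 dB SPL.
ultrasonic cleaner: 83.8 − 20·log₁₀(37.9/3.6) = 83.8 − 20.45 = 63.35 dB SPL.
hydraulic press: 97.4 − 20·log₁₀(19.5/3.6) = 97.4 − 14.67 = 82.73 dB SPL.
Σ 10^(L/10) = 2.159e+08 → L_total = 10·log₁₀(2.159e+08) = 83.34 dB SPL.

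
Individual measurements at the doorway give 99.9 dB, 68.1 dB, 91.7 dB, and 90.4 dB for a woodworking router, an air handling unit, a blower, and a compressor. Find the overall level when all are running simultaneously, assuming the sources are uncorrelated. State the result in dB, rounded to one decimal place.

100.9 dB

Incoherent sources combine by intensity addition: L_total = 10·log₁₀(Σ 10^(L_i/10)).
Σ 10^(L/10) = 10^(99.9/10) + 10^(68.1/10) + 10^(91.7/10) + 10^(90.4/10) = 1.235e+10.
L_total = 10·log₁₀(1.235e+10) = 100.92 dB.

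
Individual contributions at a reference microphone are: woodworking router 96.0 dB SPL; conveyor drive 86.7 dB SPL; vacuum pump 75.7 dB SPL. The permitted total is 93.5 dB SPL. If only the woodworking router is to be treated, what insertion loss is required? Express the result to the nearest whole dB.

4 dB

The untreated sources together contribute 10^(86.7/10) + 10^(75.7/10) = 5.049e+08, i.e. 87.03 dB SPL.
To meet 93.5 dB SPL overall, the treated woodworking router may contribute at most 10^(93.5/10) − 5.049e+08 = 1.734e+09, i.e. 92.39 dB SPL.
Required insertion loss = 96.0 − 92.39 = 3.61 dB.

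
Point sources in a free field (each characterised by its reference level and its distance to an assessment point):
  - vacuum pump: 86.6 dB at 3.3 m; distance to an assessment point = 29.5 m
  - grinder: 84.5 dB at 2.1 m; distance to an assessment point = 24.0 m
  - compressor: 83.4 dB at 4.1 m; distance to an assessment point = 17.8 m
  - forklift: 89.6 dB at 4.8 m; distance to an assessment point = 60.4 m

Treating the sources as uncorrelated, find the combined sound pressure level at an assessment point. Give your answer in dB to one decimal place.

First find each source's level at the receiver (point-source: −20·log₁₀(r/r_ref)), then combine on an intensity basis.
vacuum pump: 86.6 − 20·log₁₀(29.5/3.3) = 86.6 − 19.03 = 67.57 dB.
grinder: 84.5 − 20·log₁₀(24.0/2.1) = 84.5 − 21.16 = 63.34 dB.
compressor: 83.4 − 20·log₁₀(17.8/4.1) = 83.4 − 12.75 = 70.65 dB.
forklift: 89.6 − 20·log₁₀(60.4/4.8) = 89.6 − 22.00 = 67.60 dB.
Σ 10^(L/10) = 2.524e+07 → L_total = 10·log₁₀(2.524e+07) = 74.02 dB.

74.0 dB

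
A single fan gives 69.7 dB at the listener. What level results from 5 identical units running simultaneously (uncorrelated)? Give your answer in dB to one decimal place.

N identical incoherent sources raise the level by 10·log₁₀ N.
L_total = 69.7 + 10·log₁₀(5) = 69.7 + 6.990 = 76.69 dB.

76.7 dB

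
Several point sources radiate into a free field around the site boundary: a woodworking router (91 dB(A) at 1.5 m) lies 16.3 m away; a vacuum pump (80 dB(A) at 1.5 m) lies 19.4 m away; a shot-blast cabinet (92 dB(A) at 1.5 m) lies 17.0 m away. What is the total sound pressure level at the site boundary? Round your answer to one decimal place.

73.7 dB(A)

First find each source's level at the receiver (point-source: −20·log₁₀(r/r_ref)), then combine on an intensity basis.
woodworking router: 91 − 20·log₁₀(16.3/1.5) = 91 − 20.72 = 70.28 dB(A).
vacuum pump: 80 − 20·log₁₀(19.4/1.5) = 80 − 22.23 = 57.77 dB(A).
shot-blast cabinet: 92 − 20·log₁₀(17.0/1.5) = 92 − 21.09 = 70.91 dB(A).
Σ 10^(L/10) = 2.360e+07 → L_total = 10·log₁₀(2.360e+07) = 73.73 dB(A).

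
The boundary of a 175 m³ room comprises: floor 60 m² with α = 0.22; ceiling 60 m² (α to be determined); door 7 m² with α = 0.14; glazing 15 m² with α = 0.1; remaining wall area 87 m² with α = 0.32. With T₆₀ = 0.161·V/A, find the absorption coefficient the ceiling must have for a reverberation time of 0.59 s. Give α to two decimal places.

0.07

From T₆₀ = 0.161·V/A, the target T₆₀ = 0.59 s needs A = 0.161·175/0.59 = 47.75 m².
Absorption from the other surfaces = 60·0.22 + 7·0.14 + 15·0.1 + 87·0.32 = 43.52 m², so the ceiling must supply 4.23 m² over 60 m².
α = 4.23/60 = 0.071.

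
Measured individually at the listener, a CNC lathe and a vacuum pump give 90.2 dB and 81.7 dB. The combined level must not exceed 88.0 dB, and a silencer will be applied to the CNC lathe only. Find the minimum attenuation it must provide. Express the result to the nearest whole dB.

3 dB

Everything except the CNC lathe sums to 10^(81.7/10) = 1.479e+08 in linear terms, 81.70 dB.
The limit corresponds to 10^(88.0/10) = 6.310e+08; subtracting the fixed part leaves 4.830e+08 for the CNC lathe, i.e. 86.84 dB.
So the CNC lathe must be reduced from 90.2 to 86.84 dB: IL = 3.36 dB.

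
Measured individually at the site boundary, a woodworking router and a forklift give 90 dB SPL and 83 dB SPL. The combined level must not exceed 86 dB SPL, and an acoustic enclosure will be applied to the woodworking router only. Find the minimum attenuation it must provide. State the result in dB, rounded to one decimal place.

The untreated sources together contribute 10^(83/10) = 1.995e+08, i.e. 83.00 dB SPL.
The limit corresponds to 10^(86/10) = 3.981e+08; subtracting the fixed part leaves 1.986e+08 for the woodworking router, i.e. 82.98 dB SPL.
So the woodworking router must be reduced from 90 to 82.98 dB SPL: IL = 7.02 dB.

7.0 dB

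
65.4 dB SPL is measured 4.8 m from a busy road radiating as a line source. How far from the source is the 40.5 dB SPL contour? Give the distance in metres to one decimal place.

1483.3 m

For a line source L₁ − L₂ = 10·log₁₀(r₂/r₁), so r₂ = r₁·10^((L₁−L₂)/10).
r₂ = 4.8·10^((65.4−40.5)/10) = 4.8·10^(24.9/10) = 1483.34 m.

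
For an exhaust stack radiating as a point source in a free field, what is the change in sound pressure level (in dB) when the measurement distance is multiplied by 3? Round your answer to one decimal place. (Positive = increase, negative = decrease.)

-9.5 dB

A point source loses 6 dB per doubling of distance; generally ΔL = −20·log₁₀(r₂/r₁).
ΔL = −20·log₁₀(3) = -9.54 dB.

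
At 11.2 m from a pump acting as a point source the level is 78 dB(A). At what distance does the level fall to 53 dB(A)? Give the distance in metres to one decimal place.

199.2 m

Point-source spreading drops the level by 20·log₁₀(r₂/r₁); inverting, r₂/r₁ = 10^(ΔL/20).
r₂ = 11.2·10^((78−53)/20) = 11.2·10^(25.0/20) = 199.17 m.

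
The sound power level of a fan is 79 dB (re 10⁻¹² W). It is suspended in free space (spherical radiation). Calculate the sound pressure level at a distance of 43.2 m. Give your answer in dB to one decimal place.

The power spreads over a sphere of area 4π·r², so L_p = L_w − 10·log₁₀(4π·r²).
4π·r² = 2.345e+04 m², 10·log₁₀ of that is 43.702 dB.
L_p = 79 − 43.702 = 35.30 dB.

35.3 dB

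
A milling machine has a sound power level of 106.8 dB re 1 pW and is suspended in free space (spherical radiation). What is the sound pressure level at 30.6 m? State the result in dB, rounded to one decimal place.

The power spreads over a sphere of area 4π·r², so L_p = L_w − 10·log₁₀(4π·r²).
4π·r² = 1.177e+04 m², 10·log₁₀ of that is 40.707 dB.
L_p = 106.8 − 40.707 = 66.09 dB.

66.1 dB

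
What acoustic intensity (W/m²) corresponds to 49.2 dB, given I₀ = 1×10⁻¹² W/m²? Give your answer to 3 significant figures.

I = I₀·10^(L/10) = 10⁻¹² × 10^(49.2/10) = 10^(-7.080).

8.32e-08 W/m²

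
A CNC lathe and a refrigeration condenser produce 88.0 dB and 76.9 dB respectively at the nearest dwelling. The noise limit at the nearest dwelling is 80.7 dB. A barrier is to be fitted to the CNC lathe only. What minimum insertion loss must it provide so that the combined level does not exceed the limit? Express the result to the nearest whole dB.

The untreated sources together contribute 10^(76.9/10) = 4.898e+07, i.e. 76.90 dB.
The limit corresponds to 10^(80.7/10) = 1.175e+08; subtracting the fixed part leaves 6.851e+07 for the CNC lathe, i.e. 78.36 dB.
So the CNC lathe must be reduced from 88.0 to 78.36 dB: IL = 9.64 dB.

10 dB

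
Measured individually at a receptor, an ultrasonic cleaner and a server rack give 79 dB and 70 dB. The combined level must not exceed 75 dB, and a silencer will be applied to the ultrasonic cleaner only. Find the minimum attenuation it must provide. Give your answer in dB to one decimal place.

5.7 dB

Everything except the ultrasonic cleaner sums to 10^(70/10) = 1.000e+07 in linear terms, 70.00 dB.
The limit corresponds to 10^(75/10) = 3.162e+07; subtracting the fixed part leaves 2.162e+07 for the ultrasonic cleaner, i.e. 73.35 dB.
Required insertion loss = 79 − 73.35 = 5.65 dB.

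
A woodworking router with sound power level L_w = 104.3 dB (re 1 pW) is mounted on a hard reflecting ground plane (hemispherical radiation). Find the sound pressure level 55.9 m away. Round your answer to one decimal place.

61.4 dB

The power spreads over a hemisphere of area 2π·r², so L_p = L_w − 10·log₁₀(2π·r²).
2π·r² = 1.963e+04 m², 10·log₁₀ of that is 42.930 dB.
L_p = 104.3 − 42.930 = 61.37 dB.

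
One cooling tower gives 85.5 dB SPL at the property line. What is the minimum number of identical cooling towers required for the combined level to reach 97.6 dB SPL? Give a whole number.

The shortfall is 97.6 − 85.5 = 12.1 dB, and N units add 10·log₁₀ N, so need 10·log₁₀ N ≥ 12.1.
N ≥ 10^(12.1/10) = 16.218, so N = 17.

17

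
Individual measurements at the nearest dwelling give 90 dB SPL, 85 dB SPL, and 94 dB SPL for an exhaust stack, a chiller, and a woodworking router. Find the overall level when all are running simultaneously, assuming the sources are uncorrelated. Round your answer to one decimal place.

Incoherent sources combine by intensity addition: L_total = 10·log₁₀(Σ 10^(L_i/10)).
Σ 10^(L/10) = 10^(90/10) + 10^(85/10) + 10^(94/10) = 3.828e+09.
L_total = 10·log₁₀(3.828e+09) = 95.83 dB SPL.

95.8 dB SPL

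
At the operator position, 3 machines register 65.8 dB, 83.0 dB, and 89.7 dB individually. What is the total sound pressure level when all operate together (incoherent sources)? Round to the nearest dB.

Incoherent sources combine by intensity addition: L_total = 10·log₁₀(Σ 10^(L_i/10)).
Σ 10^(L/10) = 10^(65.8/10) + 10^(83.0/10) + 10^(89.7/10) = 1.137e+09.
L_total = 10·log₁₀(1.137e+09) = 90.56 dB.

91 dB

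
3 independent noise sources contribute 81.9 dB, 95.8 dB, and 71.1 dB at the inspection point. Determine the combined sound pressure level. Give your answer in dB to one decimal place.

For uncorrelated sources the intensities add, so convert each level to linear form, sum, and take 10·log₁₀ of the total.
Σ 10^(L/10) = 10^(81.9/10) + 10^(95.8/10) + 10^(71.1/10) = 3.970e+09.
L_total = 10·log₁₀(3.970e+09) = 95.99 dB.

96.0 dB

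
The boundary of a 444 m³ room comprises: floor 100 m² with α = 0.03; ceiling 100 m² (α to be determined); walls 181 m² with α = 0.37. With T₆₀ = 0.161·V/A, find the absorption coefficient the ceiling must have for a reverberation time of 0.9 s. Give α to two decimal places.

0.09

From T₆₀ = 0.161·V/A, the target T₆₀ = 0.9 s needs A = 0.161·444/0.9 = 79.43 m².
Absorption from the other surfaces = 100·0.03 + 181·0.37 = 69.97 m², so the ceiling must supply 9.46 m² over 100 m².
α = 9.46/100 = 0.095.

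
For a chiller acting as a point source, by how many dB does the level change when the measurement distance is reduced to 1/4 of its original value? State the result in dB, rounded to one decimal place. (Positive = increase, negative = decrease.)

+12.0 dB

Point-source spreading: ΔL = −20·log₁₀(r₂/r₁).
ΔL = −20·log₁₀(0.25) = +12.04 dB.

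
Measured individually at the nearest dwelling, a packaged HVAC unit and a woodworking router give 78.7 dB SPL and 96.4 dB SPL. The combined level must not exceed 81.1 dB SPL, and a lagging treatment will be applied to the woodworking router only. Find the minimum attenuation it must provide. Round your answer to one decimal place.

The untreated sources together contribute 10^(78.7/10) = 7.413e+07, i.e. 78.70 dB SPL.
To meet 81.1 dB SPL overall, the treated woodworking router may contribute at most 10^(81.1/10) − 7.413e+07 = 5.469e+07, i.e. 77.38 dB SPL.
Required insertion loss = 96.4 − 77.38 = 19.02 dB.

19.0 dB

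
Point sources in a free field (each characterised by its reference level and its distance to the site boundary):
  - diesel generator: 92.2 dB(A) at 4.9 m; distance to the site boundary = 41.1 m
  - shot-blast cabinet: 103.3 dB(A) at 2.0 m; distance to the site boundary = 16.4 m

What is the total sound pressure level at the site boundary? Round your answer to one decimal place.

Apply inverse-square spreading to bring every level to the receiver, then sum 10^(L/10).
diesel generator: 92.2 − 20·log₁₀(41.1/4.9) = 92.2 − 18.47 = 73.73 dB(A).
shot-blast cabinet: 103.3 − 20·log₁₀(16.4/2.0) = 103.3 − 18.28 = 85.02 dB(A).
Σ 10^(L/10) = 3.415e+08 → L_total = 10·log₁₀(3.415e+08) = 85.33 dB(A).

85.3 dB(A)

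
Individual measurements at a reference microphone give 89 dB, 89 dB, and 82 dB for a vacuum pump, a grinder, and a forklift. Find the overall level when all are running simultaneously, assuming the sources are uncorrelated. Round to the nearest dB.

Incoherent sources combine by intensity addition: L_total = 10·log₁₀(Σ 10^(L_i/10)).
Σ 10^(L/10) = 10^(89/10) + 10^(89/10) + 10^(82/10) = 1.747e+09.
L_total = 10·log₁₀(1.747e+09) = 92.42 dB.

92 dB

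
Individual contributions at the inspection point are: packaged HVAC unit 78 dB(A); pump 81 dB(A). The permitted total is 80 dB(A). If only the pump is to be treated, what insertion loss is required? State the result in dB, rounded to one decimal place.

Fixed contribution from the other source: Σ 10^(L/10) = 10^(78/10) = 6.310e+07 (78.00 dB(A)).
The limit corresponds to 10^(80/10) = 1.000e+08; subtracting the fixed part leaves 3.690e+07 for the pump, i.e. 75.67 dB(A).
So the pump must be reduced from 81 to 75.67 dB(A): IL = 5.33 dB.

5.3 dB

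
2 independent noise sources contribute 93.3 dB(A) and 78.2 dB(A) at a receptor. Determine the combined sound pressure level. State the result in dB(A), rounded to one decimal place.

93.4 dB(A)

For uncorrelated sources the intensities add, so convert each level to linear form, sum, and take 10·log₁₀ of the total.
Σ 10^(L/10) = 10^(93.3/10) + 10^(78.2/10) = 2.204e+09.
L_total = 10·log₁₀(2.204e+09) = 93.43 dB(A).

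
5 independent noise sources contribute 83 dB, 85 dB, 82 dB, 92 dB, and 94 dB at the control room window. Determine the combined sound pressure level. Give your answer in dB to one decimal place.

Incoherent sources combine by intensity addition: L_total = 10·log₁₀(Σ 10^(L_i/10)).
Σ 10^(L/10) = 10^(83/10) + 10^(85/10) + 10^(82/10) + 10^(92/10) + 10^(94/10) = 4.771e+09.
L_total = 10·log₁₀(4.771e+09) = 96.79 dB.

96.8 dB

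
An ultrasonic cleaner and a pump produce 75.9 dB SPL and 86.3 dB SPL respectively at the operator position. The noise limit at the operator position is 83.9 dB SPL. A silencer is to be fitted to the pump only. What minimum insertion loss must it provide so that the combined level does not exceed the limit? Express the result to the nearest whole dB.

3 dB

The untreated sources together contribute 10^(75.9/10) = 3.890e+07, i.e. 75.90 dB SPL.
To meet 83.9 dB SPL overall, the treated pump may contribute at most 10^(83.9/10) − 3.890e+07 = 2.066e+08, i.e. 83.15 dB SPL.
So the pump must be reduced from 86.3 to 83.15 dB SPL: IL = 3.15 dB.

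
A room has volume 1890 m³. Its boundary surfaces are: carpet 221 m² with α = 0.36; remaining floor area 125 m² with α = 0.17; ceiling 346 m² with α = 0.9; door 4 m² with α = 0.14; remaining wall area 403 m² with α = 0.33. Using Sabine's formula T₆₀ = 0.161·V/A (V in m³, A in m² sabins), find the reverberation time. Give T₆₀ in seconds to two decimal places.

Total absorption A = 221·0.36 + 125·0.17 + 346·0.9 + 4·0.14 + 403·0.33 = 545.76 m² sabins.
T₆₀ = 0.161 × 1890 / 545.76 = 0.558 s.

0.56 s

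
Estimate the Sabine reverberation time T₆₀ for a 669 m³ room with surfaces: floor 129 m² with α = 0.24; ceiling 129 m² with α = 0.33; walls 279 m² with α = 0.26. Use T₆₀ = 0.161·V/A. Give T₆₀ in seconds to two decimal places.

0.74 s

Total absorption A = 129·0.24 + 129·0.33 + 279·0.26 = 146.07 m² sabins.
T₆₀ = 0.161·V/A = 0.161·669/146.07 = 0.737 s.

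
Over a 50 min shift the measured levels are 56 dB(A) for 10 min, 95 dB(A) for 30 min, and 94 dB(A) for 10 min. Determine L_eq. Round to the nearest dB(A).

94 dB(A)

Weight each interval's intensity by its duration and average over T = 50 min:
Σ tᵢ·10^(Lᵢ/10) = 10·10^(56/10) + 30·10^(95/10) + 10·10^(94/10) = 1.200e+11.
L_eq = 10·log₁₀(1.200e+11/50) = 93.80 dB(A).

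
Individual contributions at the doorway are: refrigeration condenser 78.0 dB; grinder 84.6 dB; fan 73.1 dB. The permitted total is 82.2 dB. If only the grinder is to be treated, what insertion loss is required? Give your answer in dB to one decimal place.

Everything except the grinder sums to 10^(78.0/10) + 10^(73.1/10) = 8.351e+07 in linear terms, 79.22 dB.
To meet 82.2 dB overall, the treated grinder may contribute at most 10^(82.2/10) − 8.351e+07 = 8.245e+07, i.e. 79.16 dB.
Required insertion loss = 84.6 − 79.16 = 5.44 dB.

5.4 dB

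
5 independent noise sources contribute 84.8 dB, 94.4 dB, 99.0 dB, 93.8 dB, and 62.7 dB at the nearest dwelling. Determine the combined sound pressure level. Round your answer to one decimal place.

101.3 dB

Incoherent sources combine by intensity addition: L_total = 10·log₁₀(Σ 10^(L_i/10)).
Σ 10^(L/10) = 10^(84.8/10) + 10^(94.4/10) + 10^(99.0/10) + 10^(93.8/10) + 10^(62.7/10) = 1.340e+10.
L_total = 10·log₁₀(1.340e+10) = 101.27 dB.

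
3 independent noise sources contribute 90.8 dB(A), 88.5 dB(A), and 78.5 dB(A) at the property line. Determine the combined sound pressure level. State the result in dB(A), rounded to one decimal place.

For uncorrelated sources the intensities add, so convert each level to linear form, sum, and take 10·log₁₀ of the total.
Σ 10^(L/10) = 10^(90.8/10) + 10^(88.5/10) + 10^(78.5/10) = 1.981e+09.
L_total = 10·log₁₀(1.981e+09) = 92.97 dB(A).

93.0 dB(A)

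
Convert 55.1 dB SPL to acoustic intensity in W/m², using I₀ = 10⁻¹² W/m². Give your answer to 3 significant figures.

L = 10·log₁₀(I/I₀) ⇒ I = I₀·10^(L/10) = 10⁻¹² × 10^5.51.

3.24e-07 W/m²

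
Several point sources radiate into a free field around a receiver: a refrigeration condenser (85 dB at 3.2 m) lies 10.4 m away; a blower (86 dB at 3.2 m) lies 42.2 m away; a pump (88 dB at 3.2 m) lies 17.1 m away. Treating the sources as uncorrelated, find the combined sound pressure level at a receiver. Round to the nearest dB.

First find each source's level at the receiver (point-source: −20·log₁₀(r/r_ref)), then combine on an intensity basis.
refrigeration condenser: 85 − 20·log₁₀(10.4/3.2) = 85 − 10.24 = 74.76 dB.
blower: 86 − 20·log₁₀(42.2/3.2) = 86 − 22.40 = 63.60 dB.
pump: 88 − 20·log₁₀(17.1/3.2) = 88 − 14.56 = 73.44 dB.
Σ 10^(L/10) = 5.432e+07 → L_total = 10·log₁₀(5.432e+07) = 77.35 dB.

77 dB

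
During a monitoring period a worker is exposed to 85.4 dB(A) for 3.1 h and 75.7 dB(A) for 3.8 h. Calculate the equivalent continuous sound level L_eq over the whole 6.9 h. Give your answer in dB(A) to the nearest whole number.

The energy average is taken in the linear domain: L_eq = 10·log₁₀[(Σ tᵢ·10^(Lᵢ/10))/T], T = 6.9 h.
Σ tᵢ·10^(Lᵢ/10) = 3.1·10^(85.4/10) + 3.8·10^(75.7/10) = 1.216e+09.
L_eq = 10·log₁₀(1.216e+09/6.9) = 82.46 dB(A).

82 dB(A)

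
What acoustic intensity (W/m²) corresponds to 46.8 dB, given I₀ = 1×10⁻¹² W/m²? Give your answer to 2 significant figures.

4.8e-08 W/m²

I = I₀·10^(L/10) = 10⁻¹² × 10^(46.8/10) = 10^(-7.320).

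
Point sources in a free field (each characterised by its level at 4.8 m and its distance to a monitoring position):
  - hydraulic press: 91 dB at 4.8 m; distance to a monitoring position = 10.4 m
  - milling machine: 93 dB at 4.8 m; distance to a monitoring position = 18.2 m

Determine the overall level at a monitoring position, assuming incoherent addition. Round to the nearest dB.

86 dB

Apply inverse-square spreading to bring every level to the receiver, then sum 10^(L/10).
hydraulic press: 91 − 20·log₁₀(10.4/4.8) = 91 − 6.72 = 84.28 dB.
milling machine: 93 − 20·log₁₀(18.2/4.8) = 93 − 11.58 = 81.42 dB.
Σ 10^(L/10) = 4.070e+08 → L_total = 10·log₁₀(4.070e+08) = 86.10 dB.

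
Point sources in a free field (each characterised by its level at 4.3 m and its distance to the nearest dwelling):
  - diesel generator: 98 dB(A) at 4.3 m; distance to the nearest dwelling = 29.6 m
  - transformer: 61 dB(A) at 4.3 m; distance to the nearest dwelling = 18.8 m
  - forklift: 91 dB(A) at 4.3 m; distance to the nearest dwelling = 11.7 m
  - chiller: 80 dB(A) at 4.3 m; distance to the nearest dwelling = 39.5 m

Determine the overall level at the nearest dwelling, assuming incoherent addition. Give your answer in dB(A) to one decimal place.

First find each source's level at the receiver (point-source: −20·log₁₀(r/r_ref)), then combine on an intensity basis.
diesel generator: 98 − 20·log₁₀(29.6/4.3) = 98 − 16.76 = 81.24 dB(A).
transformer: 61 − 20·log₁₀(18.8/4.3) = 61 − 12.81 = 48.19 dB(A).
forklift: 91 − 20·log₁₀(11.7/4.3) = 91 − 8.69 = 82.31 dB(A).
chiller: 80 − 20·log₁₀(39.5/4.3) = 80 − 19.26 = 60.74 dB(A).
Σ 10^(L/10) = 3.045e+08 → L_total = 10·log₁₀(3.045e+08) = 84.84 dB(A).

84.8 dB(A)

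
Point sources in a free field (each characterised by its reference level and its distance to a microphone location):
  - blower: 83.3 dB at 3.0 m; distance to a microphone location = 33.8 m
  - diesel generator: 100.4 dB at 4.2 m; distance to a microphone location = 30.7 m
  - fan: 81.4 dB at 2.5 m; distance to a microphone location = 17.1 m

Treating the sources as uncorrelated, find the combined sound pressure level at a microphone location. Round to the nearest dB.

83 dB

Apply inverse-square spreading to bring every level to the receiver, then sum 10^(L/10).
blower: 83.3 − 20·log₁₀(33.8/3.0) = 83.3 − 21.04 = 62.26 dB.
diesel generator: 100.4 − 20·log₁₀(30.7/4.2) = 100.4 − 17.28 = 83.12 dB.
fan: 81.4 − 20·log₁₀(17.1/2.5) = 81.4 − 16.70 = 64.70 dB.
Σ 10^(L/10) = 2.099e+08 → L_total = 10·log₁₀(2.099e+08) = 83.22 dB.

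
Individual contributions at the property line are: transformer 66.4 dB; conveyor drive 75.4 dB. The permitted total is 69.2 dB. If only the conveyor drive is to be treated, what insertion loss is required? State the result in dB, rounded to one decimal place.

9.4 dB

Everything except the conveyor drive sums to 10^(66.4/10) = 4.365e+06 in linear terms, 66.40 dB.
The limit corresponds to 10^(69.2/10) = 8.318e+06; subtracting the fixed part leaves 3.952e+06 for the conveyor drive, i.e. 65.97 dB.
So the conveyor drive must be reduced from 75.4 to 65.97 dB: IL = 9.43 dB.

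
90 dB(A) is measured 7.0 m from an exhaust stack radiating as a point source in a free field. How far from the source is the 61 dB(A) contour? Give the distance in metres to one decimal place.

The 29.0 dB drop corresponds to a distance ratio of 10^(29.0/20) for a point source.
r₂ = 7.0·10^((90−61)/20) = 7.0·10^(29.0/20) = 197.29 m.

197.3 m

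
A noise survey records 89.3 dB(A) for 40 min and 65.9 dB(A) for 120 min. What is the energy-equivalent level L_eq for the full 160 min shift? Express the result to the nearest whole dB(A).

83 dB(A)

L_eq = 10·log₁₀[(1/T)·Σ tᵢ·10^(Lᵢ/10)] with T = 160 min.
Σ tᵢ·10^(Lᵢ/10) = 40·10^(89.3/10) + 120·10^(65.9/10) = 3.451e+10.
L_eq = 10·log₁₀(3.451e+10/160) = 83.34 dB(A).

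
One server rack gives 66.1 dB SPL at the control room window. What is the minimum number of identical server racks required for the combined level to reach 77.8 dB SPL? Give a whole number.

15

Need L₁ + 10·log₁₀ N ≥ 77.8, i.e. log₁₀ N ≥ 1.17.
N ≥ 10^(11.7/10) = 14.791, so N = 15.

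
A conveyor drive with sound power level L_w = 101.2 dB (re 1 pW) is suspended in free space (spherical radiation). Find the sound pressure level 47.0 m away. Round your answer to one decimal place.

56.8 dB

The power spreads over a sphere of area 4π·r², so L_p = L_w − 10·log₁₀(4π·r²).
4π·r² = 2.776e+04 m², 10·log₁₀ of that is 44.434 dB.
L_p = 101.2 − 44.434 = 56.77 dB.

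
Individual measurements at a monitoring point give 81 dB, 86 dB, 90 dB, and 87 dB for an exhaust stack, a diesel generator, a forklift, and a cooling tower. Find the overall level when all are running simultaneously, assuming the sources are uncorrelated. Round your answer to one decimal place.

93.1 dB

Incoherent sources combine by intensity addition: L_total = 10·log₁₀(Σ 10^(L_i/10)).
Σ 10^(L/10) = 10^(81/10) + 10^(86/10) + 10^(90/10) + 10^(87/10) = 2.025e+09.
L_total = 10·log₁₀(2.025e+09) = 93.06 dB.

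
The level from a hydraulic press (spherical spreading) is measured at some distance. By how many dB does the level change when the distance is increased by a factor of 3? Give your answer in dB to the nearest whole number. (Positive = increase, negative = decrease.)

-10 dB

With spherical spreading the level changes by −20·log₁₀(r₂/r₁).
ΔL = −20·log₁₀(3) = -9.54 dB.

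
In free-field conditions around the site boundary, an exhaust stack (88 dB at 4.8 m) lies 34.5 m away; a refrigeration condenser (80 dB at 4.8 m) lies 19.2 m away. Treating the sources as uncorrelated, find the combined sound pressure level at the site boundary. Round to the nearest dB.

Apply inverse-square spreading to bring every level to the receiver, then sum 10^(L/10).
exhaust stack: 88 − 20·log₁₀(34.5/4.8) = 88 − 17.13 = 70.87 dB.
refrigeration condenser: 80 − 20·log₁₀(19.2/4.8) = 80 − 12.04 = 67.96 dB.
Σ 10^(L/10) = 1.846e+07 → L_total = 10·log₁₀(1.846e+07) = 72.66 dB.

73 dB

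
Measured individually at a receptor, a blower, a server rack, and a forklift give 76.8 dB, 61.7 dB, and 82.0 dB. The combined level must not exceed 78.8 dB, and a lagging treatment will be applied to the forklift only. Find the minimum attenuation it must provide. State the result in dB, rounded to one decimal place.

Everything except the forklift sums to 10^(76.8/10) + 10^(61.7/10) = 4.934e+07 in linear terms, 76.93 dB.
The limit corresponds to 10^(78.8/10) = 7.586e+07; subtracting the fixed part leaves 2.652e+07 for the forklift, i.e. 74.24 dB.
So the forklift must be reduced from 82.0 to 74.24 dB: IL = 7.76 dB.

7.8 dB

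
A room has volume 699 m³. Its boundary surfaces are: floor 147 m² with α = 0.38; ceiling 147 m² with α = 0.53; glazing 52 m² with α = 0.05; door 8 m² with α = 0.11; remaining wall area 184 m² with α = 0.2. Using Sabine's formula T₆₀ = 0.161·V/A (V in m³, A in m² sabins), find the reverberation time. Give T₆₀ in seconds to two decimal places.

0.65 s

Total absorption A = 147·0.38 + 147·0.53 + 52·0.05 + 8·0.11 + 184·0.2 = 174.05 m² sabins.
T₆₀ = 0.161·V/A = 0.161·699/174.05 = 0.647 s.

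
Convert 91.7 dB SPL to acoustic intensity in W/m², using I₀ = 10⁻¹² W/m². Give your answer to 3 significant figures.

I/I₀ = 10^(91.7/10) = 1.479e+09, so I = 1.479e+09 × 10⁻¹² W/m².

0.00148 W/m²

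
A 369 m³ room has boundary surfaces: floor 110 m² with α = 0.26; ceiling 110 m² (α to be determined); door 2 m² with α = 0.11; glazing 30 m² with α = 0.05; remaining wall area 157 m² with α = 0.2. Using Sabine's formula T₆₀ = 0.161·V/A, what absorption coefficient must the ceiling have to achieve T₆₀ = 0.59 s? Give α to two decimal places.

A = 0.161·V/T₆₀ = 0.161·369/0.59 = 100.69 m² sabins.
Absorption from the other surfaces = 110·0.26 + 2·0.11 + 30·0.05 + 157·0.2 = 61.72 m², so the ceiling must supply 38.97 m² over 110 m².
α = 38.97/110 = 0.354.

0.35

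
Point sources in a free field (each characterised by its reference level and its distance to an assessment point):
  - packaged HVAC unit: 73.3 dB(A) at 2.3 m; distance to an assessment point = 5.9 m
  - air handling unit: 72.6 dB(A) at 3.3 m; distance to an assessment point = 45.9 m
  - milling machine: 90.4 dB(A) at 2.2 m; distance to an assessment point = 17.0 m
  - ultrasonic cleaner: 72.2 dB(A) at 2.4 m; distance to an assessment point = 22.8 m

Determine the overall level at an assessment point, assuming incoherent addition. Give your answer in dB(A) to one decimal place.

73.4 dB(A)

First find each source's level at the receiver (point-source: −20·log₁₀(r/r_ref)), then combine on an intensity basis.
packaged HVAC unit: 73.3 − 20·log₁₀(5.9/2.3) = 73.3 − 8.18 = 65.12 dB(A).
air handling unit: 72.6 − 20·log₁₀(45.9/3.3) = 72.6 − 22.87 = 49.73 dB(A).
milling machine: 90.4 − 20·log₁₀(17.0/2.2) = 90.4 − 17.76 = 72.64 dB(A).
ultrasonic cleaner: 72.2 − 20·log₁₀(22.8/2.4) = 72.2 − 19.55 = 52.65 dB(A).
Σ 10^(L/10) = 2.189e+07 → L_total = 10·log₁₀(2.189e+07) = 73.40 dB(A).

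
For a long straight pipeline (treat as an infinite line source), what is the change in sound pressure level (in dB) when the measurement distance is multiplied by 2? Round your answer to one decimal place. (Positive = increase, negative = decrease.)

Line-source spreading: ΔL = −10·log₁₀(r₂/r₁).
ΔL = −10·log₁₀(2) = -3.01 dB.

-3.0 dB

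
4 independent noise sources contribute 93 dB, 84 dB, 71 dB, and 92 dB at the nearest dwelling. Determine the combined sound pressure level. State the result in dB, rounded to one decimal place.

Incoherent sources combine by intensity addition: L_total = 10·log₁₀(Σ 10^(L_i/10)).
Σ 10^(L/10) = 10^(93/10) + 10^(84/10) + 10^(71/10) + 10^(92/10) = 3.844e+09.
L_total = 10·log₁₀(3.844e+09) = 95.85 dB.

95.8 dB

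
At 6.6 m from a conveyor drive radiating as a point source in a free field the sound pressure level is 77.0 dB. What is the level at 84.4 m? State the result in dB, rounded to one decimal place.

54.9 dB

For a point source, L₂ = L₁ − 20·log₁₀(r₂/r₁).
L₂ = 77.0 − 20·log₁₀(84.4/6.6) = 77.0 − 22.136 = 54.86 dB.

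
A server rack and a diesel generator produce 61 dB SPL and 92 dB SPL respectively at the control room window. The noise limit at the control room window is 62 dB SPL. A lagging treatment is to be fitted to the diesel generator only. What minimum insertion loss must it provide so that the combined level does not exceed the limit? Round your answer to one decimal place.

36.9 dB

Fixed contribution from the other source: Σ 10^(L/10) = 10^(61/10) = 1.259e+06 (61.00 dB SPL).
To meet 62 dB SPL overall, the treated diesel generator may contribute at most 10^(62/10) − 1.259e+06 = 3.260e+05, i.e. 55.13 dB SPL.
So the diesel generator must be reduced from 92 to 55.13 dB SPL: IL = 36.87 dB.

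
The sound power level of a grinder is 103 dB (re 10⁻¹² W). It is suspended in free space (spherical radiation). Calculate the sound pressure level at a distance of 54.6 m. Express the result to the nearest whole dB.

57 dB

The power spreads over a sphere of area 4π·r², so L_p = L_w − 10·log₁₀(4π·r²).
4π·r² = 3.746e+04 m², 10·log₁₀ of that is 45.736 dB.
L_p = 103 − 45.736 = 57.26 dB.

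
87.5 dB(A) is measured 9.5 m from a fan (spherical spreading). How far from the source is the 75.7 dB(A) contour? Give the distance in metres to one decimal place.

The 11.8 dB drop corresponds to a distance ratio of 10^(11.8/20) for a point source.
r₂ = 9.5·10^((87.5−75.7)/20) = 9.5·10^(11.8/20) = 36.96 m.

37.0 m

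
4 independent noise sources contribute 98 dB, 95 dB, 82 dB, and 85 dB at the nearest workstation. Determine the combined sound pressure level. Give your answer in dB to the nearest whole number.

For uncorrelated sources the intensities add, so convert each level to linear form, sum, and take 10·log₁₀ of the total.
Σ 10^(L/10) = 10^(98/10) + 10^(95/10) + 10^(82/10) + 10^(85/10) = 9.947e+09.
L_total = 10·log₁₀(9.947e+09) = 99.98 dB.

100 dB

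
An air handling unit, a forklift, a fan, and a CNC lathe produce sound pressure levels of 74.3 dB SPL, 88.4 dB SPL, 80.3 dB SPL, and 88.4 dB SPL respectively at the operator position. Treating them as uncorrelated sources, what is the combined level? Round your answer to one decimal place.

91.8 dB SPL

Incoherent sources combine by intensity addition: L_total = 10·log₁₀(Σ 10^(L_i/10)).
Σ 10^(L/10) = 10^(74.3/10) + 10^(88.4/10) + 10^(80.3/10) + 10^(88.4/10) = 1.518e+09.
L_total = 10·log₁₀(1.518e+09) = 91.81 dB SPL.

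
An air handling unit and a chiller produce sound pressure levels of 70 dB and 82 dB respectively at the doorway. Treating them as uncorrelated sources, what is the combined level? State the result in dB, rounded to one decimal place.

Incoherent sources combine by intensity addition: L_total = 10·log₁₀(Σ 10^(L_i/10)).
Σ 10^(L/10) = 10^(70/10) + 10^(82/10) = 1.685e+08.
L_total = 10·log₁₀(1.685e+08) = 82.27 dB.

82.3 dB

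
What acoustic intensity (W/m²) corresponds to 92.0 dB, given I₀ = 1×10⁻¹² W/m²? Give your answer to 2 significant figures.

L = 10·log₁₀(I/I₀) ⇒ I = I₀·10^(L/10) = 10⁻¹² × 10^9.20.

0.0016 W/m²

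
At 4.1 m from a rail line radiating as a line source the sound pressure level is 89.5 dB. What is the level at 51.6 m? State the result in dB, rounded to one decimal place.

For a line source, L₂ = L₁ − 10·log₁₀(r₂/r₁).
L₂ = 89.5 − 10·log₁₀(51.6/4.1) = 89.5 − 10.999 = 78.50 dB.

78.5 dB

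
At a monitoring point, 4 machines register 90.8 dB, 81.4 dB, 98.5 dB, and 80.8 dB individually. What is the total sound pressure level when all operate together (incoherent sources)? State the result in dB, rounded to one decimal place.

Incoherent sources combine by intensity addition: L_total = 10·log₁₀(Σ 10^(L_i/10)).
Σ 10^(L/10) = 10^(90.8/10) + 10^(81.4/10) + 10^(98.5/10) + 10^(80.8/10) = 8.540e+09.
L_total = 10·log₁₀(8.540e+09) = 99.31 dB.

99.3 dB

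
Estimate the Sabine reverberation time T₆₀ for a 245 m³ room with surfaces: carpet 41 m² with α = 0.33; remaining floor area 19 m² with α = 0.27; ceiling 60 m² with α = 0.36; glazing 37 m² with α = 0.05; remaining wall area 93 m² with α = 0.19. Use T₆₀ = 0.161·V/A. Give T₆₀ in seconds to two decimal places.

Summing Sᵢαᵢ: 41·0.33 + 19·0.27 + 60·0.36 + 37·0.05 + 93·0.19 = 59.78 m².
T₆₀ = 0.161·V/A = 0.161·245/59.78 = 0.660 s.

0.66 s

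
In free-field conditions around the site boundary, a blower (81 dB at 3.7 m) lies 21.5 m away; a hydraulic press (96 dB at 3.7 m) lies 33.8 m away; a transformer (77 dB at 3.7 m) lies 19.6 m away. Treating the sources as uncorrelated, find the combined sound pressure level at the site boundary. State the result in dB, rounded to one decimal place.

Propagate each source to the receiver with L = L_ref − 20·log₁₀(r/r_ref), then add intensities.
blower: 81 − 20·log₁₀(21.5/3.7) = 81 − 15.28 = 65.72 dB.
hydraulic press: 96 − 20·log₁₀(33.8/3.7) = 96 − 19.21 = 76.79 dB.
transformer: 77 − 20·log₁₀(19.6/3.7) = 77 − 14.48 = 62.52 dB.
Σ 10^(L/10) = 5.322e+07 → L_total = 10·log₁₀(5.322e+07) = 77.26 dB.

77.3 dB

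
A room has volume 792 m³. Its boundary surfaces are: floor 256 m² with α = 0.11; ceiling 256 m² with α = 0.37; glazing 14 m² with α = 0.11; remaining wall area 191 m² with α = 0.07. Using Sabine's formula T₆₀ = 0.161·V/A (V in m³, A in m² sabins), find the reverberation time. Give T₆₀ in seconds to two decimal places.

0.93 s

Summing Sᵢαᵢ: 256·0.11 + 256·0.37 + 14·0.11 + 191·0.07 = 137.79 m².
T₆₀ = 0.161 × 792 / 137.79 = 0.925 s.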